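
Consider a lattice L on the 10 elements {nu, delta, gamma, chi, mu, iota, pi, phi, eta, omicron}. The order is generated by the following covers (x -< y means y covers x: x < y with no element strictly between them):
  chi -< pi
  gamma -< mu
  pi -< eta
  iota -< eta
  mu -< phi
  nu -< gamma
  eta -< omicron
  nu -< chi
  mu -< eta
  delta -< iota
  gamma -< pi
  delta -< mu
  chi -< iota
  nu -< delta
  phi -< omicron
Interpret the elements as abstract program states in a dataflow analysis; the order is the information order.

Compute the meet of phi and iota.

Common lower bounds of {phi, iota}: delta, nu.
The greatest among these is delta.

delta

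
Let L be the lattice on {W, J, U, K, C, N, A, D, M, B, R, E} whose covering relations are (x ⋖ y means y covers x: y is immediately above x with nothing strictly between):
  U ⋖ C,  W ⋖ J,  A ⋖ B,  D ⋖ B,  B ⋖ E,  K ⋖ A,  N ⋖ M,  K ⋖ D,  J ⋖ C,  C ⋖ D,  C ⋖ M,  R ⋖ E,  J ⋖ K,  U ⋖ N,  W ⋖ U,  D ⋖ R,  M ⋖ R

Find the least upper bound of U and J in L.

Common upper bounds of {U, J}: B, C, D, E, M, R.
The least among these is C.

C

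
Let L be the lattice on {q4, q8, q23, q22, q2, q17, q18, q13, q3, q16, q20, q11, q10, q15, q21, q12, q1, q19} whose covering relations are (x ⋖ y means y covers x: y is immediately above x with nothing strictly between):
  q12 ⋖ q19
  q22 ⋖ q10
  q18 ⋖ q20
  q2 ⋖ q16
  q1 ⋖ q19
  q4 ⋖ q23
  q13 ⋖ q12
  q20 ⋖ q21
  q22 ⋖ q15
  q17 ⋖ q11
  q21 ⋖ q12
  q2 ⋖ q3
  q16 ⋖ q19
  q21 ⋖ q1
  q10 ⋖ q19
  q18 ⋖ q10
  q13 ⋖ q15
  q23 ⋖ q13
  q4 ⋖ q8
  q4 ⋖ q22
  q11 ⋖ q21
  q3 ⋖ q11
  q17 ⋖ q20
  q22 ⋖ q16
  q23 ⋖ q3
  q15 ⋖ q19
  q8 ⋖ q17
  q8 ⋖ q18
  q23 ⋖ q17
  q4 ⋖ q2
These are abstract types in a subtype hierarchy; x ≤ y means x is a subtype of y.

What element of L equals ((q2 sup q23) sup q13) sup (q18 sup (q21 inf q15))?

q2 ∨ q23 = q3
q3 ∨ q13 = q12
q21 ∧ q15 = q23
q18 ∨ q23 = q20
q12 ∨ q20 = q12

q12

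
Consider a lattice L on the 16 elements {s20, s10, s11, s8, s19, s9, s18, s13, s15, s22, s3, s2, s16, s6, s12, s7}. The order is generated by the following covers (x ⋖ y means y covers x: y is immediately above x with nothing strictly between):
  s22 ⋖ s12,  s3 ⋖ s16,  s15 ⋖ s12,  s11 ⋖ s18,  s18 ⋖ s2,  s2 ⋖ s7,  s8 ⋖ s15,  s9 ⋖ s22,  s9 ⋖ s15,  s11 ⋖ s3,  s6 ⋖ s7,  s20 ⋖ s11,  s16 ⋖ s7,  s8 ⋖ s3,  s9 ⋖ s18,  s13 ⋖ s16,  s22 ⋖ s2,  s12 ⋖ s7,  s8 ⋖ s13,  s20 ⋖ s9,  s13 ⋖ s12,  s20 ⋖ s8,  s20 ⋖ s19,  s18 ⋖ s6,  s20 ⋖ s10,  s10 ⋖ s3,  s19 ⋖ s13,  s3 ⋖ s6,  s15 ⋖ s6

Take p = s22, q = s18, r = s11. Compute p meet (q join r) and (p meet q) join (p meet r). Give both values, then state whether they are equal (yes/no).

q join r = s18, so p meet (q join r) = s22 meet s18 = s9.
p meet q = s9 and p meet r = s20, so (p meet q) join (p meet r) = s9 join s20 = s9.
Equal: yes.

s9; s9; yes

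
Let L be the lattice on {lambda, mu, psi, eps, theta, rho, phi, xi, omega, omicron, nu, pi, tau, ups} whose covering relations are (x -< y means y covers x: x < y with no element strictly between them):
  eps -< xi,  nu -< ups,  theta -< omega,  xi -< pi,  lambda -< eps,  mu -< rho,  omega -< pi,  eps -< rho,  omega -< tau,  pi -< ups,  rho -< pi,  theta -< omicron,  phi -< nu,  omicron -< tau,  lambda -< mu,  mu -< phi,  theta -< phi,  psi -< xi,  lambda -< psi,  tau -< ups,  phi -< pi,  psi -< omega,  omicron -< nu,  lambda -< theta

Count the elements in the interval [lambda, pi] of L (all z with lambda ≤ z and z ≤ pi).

The interval [lambda, pi] = {eps, lambda, mu, omega, phi, pi, psi, rho, theta, xi}, which has 10 elements.

10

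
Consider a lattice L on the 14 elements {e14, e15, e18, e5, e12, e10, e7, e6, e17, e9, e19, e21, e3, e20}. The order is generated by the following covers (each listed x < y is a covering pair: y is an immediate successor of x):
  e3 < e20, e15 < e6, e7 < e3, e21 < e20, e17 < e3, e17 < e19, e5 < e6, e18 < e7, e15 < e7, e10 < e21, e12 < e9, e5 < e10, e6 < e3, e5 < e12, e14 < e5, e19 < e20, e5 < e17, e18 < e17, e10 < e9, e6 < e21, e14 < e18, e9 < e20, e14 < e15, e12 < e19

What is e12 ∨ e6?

Common upper bounds of {e12, e6}: e20.
The least among these is e20.

e20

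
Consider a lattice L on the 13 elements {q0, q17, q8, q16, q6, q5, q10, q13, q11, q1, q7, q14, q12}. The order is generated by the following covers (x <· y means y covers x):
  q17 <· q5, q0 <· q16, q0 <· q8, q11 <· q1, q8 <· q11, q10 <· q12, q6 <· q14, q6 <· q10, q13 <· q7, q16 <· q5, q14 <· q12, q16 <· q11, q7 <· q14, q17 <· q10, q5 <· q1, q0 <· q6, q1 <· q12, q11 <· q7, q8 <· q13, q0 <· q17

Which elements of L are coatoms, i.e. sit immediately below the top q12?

The coatoms are exactly the elements covered by q12: q1, q10, q14.

q1, q10, q14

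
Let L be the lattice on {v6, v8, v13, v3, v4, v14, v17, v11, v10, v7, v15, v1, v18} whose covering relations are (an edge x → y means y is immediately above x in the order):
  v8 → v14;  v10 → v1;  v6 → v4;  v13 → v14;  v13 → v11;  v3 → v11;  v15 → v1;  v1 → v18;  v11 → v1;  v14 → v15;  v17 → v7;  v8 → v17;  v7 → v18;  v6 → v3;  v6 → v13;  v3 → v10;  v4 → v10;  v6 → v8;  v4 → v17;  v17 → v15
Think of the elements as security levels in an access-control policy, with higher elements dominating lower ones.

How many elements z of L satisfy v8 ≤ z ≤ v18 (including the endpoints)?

7

The interval [v8, v18] = {v1, v14, v15, v17, v18, v7, v8}, which has 7 elements.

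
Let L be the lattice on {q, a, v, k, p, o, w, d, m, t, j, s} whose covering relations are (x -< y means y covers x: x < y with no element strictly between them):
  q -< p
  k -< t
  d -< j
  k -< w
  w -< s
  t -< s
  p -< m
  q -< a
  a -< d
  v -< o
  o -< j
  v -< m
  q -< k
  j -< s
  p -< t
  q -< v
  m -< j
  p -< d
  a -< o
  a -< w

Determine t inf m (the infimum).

p

Common lower bounds of {t, m}: p, q.
The greatest among these is p.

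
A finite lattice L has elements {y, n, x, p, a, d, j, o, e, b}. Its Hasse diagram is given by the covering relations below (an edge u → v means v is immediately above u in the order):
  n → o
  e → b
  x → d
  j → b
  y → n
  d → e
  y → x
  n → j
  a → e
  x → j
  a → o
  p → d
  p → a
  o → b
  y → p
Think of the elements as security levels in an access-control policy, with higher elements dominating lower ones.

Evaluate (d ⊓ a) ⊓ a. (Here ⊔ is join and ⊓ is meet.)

p

d ∧ a = p
p ∧ a = p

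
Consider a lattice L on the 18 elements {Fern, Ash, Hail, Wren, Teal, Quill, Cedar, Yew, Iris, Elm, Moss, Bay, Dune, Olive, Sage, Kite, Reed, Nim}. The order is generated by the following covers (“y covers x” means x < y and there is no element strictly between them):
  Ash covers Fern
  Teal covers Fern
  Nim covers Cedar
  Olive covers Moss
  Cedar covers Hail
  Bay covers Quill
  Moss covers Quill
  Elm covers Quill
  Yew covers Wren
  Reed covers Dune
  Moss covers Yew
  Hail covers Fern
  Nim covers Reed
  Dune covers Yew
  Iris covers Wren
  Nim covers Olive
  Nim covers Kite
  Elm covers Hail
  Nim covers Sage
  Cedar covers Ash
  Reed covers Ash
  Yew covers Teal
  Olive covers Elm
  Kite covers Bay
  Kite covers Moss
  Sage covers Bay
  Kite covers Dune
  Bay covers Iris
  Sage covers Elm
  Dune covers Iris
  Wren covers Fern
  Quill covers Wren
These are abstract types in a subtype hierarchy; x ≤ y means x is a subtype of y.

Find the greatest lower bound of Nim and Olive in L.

Common lower bounds of {Nim, Olive}: Elm, Fern, Hail, Moss, Olive, Quill, Teal, Wren, Yew.
The greatest among these is Olive.

Olive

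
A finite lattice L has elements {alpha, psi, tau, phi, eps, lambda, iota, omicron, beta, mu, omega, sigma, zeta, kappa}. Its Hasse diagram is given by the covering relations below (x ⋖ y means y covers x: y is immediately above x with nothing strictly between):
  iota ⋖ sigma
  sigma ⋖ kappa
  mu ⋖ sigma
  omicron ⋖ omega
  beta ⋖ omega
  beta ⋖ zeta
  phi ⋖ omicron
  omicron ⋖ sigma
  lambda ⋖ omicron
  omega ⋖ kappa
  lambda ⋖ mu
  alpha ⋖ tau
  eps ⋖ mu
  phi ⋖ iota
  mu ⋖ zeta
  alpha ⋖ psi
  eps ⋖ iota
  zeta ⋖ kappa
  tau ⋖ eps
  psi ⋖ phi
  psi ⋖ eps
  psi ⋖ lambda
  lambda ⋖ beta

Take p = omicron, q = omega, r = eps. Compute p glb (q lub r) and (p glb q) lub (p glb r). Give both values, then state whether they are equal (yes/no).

q lub r = kappa, so p glb (q lub r) = omicron glb kappa = omicron.
p glb q = omicron and p glb r = psi, so (p glb q) lub (p glb r) = omicron lub psi = omicron.
Equal: yes.

omicron; omicron; yes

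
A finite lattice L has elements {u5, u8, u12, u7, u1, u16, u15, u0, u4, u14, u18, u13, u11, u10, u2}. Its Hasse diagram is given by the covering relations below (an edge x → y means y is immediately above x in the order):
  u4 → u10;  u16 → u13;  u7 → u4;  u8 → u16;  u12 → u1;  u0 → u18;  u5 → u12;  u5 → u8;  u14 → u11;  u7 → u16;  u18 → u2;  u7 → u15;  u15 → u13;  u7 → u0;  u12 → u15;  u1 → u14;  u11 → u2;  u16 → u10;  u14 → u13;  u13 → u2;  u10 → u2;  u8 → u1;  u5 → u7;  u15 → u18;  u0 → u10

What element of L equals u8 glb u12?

u5

u8 ∧ u12 = u5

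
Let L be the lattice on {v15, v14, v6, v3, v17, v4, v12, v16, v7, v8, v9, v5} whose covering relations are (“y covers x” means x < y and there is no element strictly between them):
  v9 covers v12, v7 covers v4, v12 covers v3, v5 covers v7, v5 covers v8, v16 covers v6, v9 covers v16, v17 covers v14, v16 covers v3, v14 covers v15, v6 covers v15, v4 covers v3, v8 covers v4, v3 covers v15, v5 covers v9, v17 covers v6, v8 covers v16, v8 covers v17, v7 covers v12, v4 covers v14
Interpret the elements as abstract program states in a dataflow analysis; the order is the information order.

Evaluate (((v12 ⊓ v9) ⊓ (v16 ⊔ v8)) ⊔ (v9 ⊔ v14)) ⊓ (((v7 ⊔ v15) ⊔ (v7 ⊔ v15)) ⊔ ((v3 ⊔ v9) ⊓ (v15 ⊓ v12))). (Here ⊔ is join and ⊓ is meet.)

v12 ∧ v9 = v12
v16 ∨ v8 = v8
v12 ∧ v8 = v3
v9 ∨ v14 = v5
v3 ∨ v5 = v5
v7 ∨ v15 = v7
v7 ∨ v15 = v7
v7 ∨ v7 = v7
v3 ∨ v9 = v9
v15 ∧ v12 = v15
v9 ∧ v15 = v15
v7 ∨ v15 = v7
v5 ∧ v7 = v7

v7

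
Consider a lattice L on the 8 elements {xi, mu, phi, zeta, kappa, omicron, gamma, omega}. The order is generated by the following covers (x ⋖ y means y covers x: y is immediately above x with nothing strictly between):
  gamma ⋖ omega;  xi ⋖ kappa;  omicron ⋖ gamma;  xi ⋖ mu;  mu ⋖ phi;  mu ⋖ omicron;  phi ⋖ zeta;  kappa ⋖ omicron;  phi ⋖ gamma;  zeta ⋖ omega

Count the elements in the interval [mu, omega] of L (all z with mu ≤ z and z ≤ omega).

6

The interval [mu, omega] = {gamma, mu, omega, omicron, phi, zeta}, which has 6 elements.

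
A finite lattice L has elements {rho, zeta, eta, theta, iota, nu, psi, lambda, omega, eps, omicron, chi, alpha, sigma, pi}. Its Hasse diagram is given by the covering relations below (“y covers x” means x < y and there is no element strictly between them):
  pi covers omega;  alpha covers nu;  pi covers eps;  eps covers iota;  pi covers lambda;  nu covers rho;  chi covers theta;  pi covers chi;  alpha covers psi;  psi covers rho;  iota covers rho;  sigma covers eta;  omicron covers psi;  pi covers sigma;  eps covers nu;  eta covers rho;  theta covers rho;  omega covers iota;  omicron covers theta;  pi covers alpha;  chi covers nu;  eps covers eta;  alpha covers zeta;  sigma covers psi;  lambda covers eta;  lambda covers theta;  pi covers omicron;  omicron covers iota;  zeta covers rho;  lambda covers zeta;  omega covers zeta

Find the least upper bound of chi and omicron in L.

pi

Common upper bounds of {chi, omicron}: pi.
The least among these is pi.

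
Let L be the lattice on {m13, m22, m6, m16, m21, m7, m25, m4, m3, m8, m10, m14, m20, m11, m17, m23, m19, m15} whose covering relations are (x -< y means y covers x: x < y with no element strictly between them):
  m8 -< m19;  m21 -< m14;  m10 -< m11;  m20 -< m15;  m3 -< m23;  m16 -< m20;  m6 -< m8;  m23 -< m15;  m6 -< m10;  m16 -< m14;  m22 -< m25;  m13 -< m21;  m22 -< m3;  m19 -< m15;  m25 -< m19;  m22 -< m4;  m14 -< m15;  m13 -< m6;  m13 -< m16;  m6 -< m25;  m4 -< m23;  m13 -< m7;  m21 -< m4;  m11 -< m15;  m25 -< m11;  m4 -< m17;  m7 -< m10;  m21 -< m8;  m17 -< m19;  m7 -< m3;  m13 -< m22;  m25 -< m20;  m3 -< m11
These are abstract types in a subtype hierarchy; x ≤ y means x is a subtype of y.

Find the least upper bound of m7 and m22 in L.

m3

Common upper bounds of {m7, m22}: m11, m15, m23, m3.
The least among these is m3.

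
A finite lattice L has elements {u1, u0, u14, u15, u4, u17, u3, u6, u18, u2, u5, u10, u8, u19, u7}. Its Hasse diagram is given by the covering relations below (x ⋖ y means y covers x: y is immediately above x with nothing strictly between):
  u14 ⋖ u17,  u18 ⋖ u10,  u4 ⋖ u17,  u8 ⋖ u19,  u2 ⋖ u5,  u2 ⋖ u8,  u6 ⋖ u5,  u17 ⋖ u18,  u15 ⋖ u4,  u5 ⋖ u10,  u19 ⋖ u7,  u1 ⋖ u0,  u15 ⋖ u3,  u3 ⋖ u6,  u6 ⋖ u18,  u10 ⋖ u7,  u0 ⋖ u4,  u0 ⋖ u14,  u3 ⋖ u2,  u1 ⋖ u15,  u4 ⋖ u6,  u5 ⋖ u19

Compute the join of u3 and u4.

u6

Common upper bounds of {u3, u4}: u10, u18, u19, u5, u6, u7.
The least among these is u6.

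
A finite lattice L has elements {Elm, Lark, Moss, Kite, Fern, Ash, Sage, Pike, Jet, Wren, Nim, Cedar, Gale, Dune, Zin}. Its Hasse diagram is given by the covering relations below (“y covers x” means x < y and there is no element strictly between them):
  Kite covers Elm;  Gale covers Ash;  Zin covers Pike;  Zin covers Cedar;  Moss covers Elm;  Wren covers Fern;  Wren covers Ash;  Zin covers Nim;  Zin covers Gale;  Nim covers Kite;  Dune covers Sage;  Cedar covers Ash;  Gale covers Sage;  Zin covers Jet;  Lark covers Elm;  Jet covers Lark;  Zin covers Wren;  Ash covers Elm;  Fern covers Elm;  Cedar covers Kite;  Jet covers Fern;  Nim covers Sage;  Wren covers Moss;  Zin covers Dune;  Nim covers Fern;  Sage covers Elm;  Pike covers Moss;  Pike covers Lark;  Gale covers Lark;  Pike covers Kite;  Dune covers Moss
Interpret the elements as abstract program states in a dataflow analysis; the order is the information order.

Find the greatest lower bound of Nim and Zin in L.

Common lower bounds of {Nim, Zin}: Elm, Fern, Kite, Nim, Sage.
The greatest among these is Nim.

Nim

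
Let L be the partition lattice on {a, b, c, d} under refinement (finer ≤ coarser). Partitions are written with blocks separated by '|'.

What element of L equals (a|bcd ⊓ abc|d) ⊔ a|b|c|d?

a|bcd ∧ abc|d = a|bc|d
a|bc|d ∨ a|b|c|d = a|bc|d

a|bc|d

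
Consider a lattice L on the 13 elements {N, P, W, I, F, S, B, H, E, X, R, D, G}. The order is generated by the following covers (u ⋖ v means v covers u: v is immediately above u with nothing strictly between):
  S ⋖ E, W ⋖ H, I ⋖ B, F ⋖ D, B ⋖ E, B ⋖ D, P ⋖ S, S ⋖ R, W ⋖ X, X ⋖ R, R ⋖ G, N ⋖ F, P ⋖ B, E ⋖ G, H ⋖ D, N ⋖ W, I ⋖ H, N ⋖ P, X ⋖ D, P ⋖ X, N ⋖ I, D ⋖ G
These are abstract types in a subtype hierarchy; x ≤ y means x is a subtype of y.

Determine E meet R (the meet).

Common lower bounds of {E, R}: N, P, S.
The greatest among these is S.

S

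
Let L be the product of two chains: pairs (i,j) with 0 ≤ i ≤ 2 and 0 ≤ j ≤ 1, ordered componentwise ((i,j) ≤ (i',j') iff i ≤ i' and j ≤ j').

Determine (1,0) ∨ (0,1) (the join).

Common upper bounds of {(1,0), (0,1)}: (1,1), (2,1).
The least among these is (1,1).

(1,1)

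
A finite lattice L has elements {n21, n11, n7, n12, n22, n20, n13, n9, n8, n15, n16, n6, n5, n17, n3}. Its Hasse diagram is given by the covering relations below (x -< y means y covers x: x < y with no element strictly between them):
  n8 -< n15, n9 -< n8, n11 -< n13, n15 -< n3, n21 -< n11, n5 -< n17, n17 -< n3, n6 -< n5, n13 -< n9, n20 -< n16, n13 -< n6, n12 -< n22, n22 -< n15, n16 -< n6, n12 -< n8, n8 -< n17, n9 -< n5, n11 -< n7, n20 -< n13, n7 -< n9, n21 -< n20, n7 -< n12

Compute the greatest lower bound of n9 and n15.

Common lower bounds of {n9, n15}: n11, n13, n20, n21, n7, n9.
The greatest among these is n9.

n9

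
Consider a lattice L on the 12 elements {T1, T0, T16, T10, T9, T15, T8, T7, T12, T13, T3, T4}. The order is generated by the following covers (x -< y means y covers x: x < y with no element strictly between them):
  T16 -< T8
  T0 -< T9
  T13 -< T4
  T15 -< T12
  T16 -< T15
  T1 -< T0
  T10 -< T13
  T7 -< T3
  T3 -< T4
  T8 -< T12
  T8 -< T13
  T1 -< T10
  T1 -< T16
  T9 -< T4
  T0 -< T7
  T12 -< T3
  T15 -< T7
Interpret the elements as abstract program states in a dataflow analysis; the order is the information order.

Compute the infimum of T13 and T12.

T8

Common lower bounds of {T13, T12}: T1, T16, T8.
The greatest among these is T8.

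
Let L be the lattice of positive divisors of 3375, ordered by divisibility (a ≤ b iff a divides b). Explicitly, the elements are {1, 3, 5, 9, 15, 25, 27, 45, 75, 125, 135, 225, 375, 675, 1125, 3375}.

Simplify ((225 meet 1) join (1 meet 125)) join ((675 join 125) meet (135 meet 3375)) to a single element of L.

225 ∧ 1 = 1
1 ∧ 125 = 1
1 ∨ 1 = 1
675 ∨ 125 = 3375
135 ∧ 3375 = 135
3375 ∧ 135 = 135
1 ∨ 135 = 135

135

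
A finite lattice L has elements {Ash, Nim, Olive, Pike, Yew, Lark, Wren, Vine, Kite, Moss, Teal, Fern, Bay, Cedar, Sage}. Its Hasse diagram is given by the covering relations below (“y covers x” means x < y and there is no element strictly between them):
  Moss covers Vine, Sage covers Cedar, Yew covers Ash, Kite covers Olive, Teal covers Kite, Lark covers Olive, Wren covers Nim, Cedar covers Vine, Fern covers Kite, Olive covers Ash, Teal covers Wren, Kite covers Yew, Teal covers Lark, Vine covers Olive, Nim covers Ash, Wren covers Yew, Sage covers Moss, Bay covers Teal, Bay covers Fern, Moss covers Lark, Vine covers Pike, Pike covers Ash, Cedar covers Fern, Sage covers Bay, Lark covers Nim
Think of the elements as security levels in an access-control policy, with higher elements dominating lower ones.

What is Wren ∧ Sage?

Wren

Common lower bounds of {Wren, Sage}: Ash, Nim, Wren, Yew.
The greatest among these is Wren.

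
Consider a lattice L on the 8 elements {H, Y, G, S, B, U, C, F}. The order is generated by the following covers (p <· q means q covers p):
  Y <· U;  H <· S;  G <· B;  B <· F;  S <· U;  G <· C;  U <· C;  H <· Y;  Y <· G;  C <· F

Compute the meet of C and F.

C

Common lower bounds of {C, F}: C, G, H, S, U, Y.
The greatest among these is C.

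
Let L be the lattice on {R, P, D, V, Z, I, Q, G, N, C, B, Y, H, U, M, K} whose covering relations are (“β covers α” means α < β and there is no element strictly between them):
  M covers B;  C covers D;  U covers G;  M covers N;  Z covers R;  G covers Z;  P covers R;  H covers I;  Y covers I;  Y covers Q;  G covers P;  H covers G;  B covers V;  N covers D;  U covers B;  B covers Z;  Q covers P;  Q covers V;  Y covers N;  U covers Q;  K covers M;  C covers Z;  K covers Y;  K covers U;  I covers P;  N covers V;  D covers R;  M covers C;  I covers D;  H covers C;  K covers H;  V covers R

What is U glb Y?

Common lower bounds of {U, Y}: P, Q, R, V.
The greatest among these is Q.

Q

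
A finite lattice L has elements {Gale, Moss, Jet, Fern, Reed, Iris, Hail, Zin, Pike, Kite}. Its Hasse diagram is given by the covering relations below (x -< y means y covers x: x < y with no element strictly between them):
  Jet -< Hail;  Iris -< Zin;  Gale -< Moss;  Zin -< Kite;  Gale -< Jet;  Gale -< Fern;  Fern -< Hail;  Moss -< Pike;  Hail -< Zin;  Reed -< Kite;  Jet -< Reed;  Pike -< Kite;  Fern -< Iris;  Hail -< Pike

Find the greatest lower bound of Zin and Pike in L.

Hail

Common lower bounds of {Zin, Pike}: Fern, Gale, Hail, Jet.
The greatest among these is Hail.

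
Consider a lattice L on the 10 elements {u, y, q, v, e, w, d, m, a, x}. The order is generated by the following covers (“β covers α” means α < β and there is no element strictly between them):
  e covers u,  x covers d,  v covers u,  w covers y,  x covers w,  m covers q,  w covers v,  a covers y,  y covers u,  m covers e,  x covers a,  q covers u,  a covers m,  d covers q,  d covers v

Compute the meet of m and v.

u

Common lower bounds of {m, v}: u.
The greatest among these is u.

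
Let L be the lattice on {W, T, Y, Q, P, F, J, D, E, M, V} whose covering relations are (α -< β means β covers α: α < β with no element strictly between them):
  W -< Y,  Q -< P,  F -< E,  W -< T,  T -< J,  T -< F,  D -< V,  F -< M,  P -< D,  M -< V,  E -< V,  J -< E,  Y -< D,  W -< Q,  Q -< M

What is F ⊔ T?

F

Common upper bounds of {F, T}: E, F, M, V.
The least among these is F.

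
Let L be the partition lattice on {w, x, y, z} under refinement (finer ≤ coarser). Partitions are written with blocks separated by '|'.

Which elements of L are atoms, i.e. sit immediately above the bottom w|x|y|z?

wx|y|z, wy|x|z, wz|x|y, w|xy|z, w|xz|y, w|x|yz

The atoms are exactly the elements that cover w|x|y|z: wx|y|z, wy|x|z, wz|x|y, w|xy|z, w|xz|y, w|x|yz.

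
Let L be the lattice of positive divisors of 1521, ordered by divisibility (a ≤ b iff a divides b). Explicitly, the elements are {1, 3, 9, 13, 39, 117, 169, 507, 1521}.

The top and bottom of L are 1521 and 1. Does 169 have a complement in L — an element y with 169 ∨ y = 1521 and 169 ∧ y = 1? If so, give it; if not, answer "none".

Need y with 169 ∨ y = 1521 and 169 ∧ y = 1.
Checking each element gives: 9.

9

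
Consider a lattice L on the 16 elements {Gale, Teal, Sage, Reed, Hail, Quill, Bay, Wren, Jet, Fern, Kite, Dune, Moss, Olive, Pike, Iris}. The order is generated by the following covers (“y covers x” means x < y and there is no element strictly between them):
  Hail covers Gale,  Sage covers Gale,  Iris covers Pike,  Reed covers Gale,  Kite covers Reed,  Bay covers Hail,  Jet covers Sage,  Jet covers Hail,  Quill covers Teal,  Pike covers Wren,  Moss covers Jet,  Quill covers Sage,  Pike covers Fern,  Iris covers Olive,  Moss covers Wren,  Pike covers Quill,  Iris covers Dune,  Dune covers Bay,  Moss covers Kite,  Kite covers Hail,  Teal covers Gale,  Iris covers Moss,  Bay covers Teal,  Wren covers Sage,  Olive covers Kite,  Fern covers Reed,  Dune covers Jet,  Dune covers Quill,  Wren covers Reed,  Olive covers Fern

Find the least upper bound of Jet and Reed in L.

Moss

Common upper bounds of {Jet, Reed}: Iris, Moss.
The least among these is Moss.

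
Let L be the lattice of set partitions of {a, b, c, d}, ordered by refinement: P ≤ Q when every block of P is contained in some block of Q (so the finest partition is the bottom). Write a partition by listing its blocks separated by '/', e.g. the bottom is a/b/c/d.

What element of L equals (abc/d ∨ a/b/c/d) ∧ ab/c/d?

ab/c/d

abc/d ∨ a/b/c/d = abc/d
abc/d ∧ ab/c/d = ab/c/d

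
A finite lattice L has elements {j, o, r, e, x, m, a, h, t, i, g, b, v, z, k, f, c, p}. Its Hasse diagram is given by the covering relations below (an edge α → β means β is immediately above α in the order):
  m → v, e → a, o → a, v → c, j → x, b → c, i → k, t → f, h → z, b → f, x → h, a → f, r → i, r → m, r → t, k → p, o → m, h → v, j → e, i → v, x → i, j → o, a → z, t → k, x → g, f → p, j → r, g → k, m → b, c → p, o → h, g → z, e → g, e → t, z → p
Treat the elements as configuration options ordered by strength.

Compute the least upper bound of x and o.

Common upper bounds of {x, o}: c, h, p, v, z.
The least among these is h.

h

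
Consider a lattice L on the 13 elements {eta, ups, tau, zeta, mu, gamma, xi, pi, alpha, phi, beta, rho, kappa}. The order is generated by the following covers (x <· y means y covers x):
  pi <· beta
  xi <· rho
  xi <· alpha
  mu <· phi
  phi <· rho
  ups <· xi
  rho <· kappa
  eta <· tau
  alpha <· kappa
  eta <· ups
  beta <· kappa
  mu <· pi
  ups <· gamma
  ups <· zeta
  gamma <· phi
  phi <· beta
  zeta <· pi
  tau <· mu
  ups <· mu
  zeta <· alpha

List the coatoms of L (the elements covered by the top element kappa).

alpha, beta, rho

The coatoms are exactly the elements covered by kappa: alpha, beta, rho.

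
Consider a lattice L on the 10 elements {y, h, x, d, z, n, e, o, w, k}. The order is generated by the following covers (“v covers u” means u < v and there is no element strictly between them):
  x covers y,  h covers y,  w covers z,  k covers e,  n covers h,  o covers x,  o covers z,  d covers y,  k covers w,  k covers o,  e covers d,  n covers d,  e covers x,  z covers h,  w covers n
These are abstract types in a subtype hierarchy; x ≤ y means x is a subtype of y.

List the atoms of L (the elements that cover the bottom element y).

The atoms are exactly the elements that cover y: d, h, x.

d, h, x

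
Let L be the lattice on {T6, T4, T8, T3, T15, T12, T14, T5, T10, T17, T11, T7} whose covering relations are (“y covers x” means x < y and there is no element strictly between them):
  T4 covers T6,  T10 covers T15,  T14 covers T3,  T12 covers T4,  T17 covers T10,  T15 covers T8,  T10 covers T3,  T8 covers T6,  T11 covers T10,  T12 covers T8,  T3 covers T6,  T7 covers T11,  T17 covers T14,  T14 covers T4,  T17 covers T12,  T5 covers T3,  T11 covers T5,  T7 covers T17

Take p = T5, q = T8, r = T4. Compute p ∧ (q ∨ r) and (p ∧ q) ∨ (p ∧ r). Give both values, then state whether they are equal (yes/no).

T6; T6; yes

q ∨ r = T12, so p ∧ (q ∨ r) = T5 ∧ T12 = T6.
p ∧ q = T6 and p ∧ r = T6, so (p ∧ q) ∨ (p ∧ r) = T6 ∨ T6 = T6.
Equal: yes.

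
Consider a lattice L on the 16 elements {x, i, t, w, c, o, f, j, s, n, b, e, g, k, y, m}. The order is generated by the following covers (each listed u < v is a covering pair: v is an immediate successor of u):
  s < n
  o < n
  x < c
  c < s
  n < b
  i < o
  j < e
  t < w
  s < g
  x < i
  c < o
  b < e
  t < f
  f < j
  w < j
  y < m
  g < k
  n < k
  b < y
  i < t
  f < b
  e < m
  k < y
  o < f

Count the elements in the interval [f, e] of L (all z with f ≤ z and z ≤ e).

4

The interval [f, e] = {b, e, f, j}, which has 4 elements.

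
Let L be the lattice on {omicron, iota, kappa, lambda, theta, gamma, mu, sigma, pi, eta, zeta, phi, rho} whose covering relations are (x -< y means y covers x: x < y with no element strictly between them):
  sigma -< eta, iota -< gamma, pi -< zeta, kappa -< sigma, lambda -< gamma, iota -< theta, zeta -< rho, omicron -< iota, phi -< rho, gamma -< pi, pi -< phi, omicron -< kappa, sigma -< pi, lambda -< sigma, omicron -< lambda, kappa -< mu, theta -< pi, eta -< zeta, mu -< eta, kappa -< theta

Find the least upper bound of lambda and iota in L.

gamma

Common upper bounds of {lambda, iota}: gamma, phi, pi, rho, zeta.
The least among these is gamma.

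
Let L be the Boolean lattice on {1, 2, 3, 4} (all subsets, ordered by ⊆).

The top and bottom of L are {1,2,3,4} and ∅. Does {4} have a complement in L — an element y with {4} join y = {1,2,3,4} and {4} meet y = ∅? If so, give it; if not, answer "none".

Need y with {4} ∨ y = {1,2,3,4} and {4} ∧ y = ∅.
Checking each element gives: {1,2,3}.

{1,2,3}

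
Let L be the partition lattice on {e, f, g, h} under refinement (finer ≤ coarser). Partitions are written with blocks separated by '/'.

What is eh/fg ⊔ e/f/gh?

efgh

Common upper bounds of {eh/fg, e/f/gh}: efgh.
The least among these is efgh.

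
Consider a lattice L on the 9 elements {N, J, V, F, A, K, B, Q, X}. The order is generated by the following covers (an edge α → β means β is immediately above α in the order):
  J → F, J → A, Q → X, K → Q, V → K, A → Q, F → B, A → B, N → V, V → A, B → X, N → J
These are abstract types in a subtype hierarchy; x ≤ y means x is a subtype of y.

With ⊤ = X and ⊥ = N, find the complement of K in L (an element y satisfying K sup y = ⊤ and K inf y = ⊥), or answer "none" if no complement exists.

Need y with K ∨ y = X and K ∧ y = N.
Checking each element gives: F.

F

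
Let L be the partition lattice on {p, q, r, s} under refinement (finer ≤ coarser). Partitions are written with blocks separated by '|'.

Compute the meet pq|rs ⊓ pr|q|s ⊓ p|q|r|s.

Common lower bounds of {pq|rs, pr|q|s, p|q|r|s}: p|q|r|s.
The greatest among these is p|q|r|s.

p|q|r|s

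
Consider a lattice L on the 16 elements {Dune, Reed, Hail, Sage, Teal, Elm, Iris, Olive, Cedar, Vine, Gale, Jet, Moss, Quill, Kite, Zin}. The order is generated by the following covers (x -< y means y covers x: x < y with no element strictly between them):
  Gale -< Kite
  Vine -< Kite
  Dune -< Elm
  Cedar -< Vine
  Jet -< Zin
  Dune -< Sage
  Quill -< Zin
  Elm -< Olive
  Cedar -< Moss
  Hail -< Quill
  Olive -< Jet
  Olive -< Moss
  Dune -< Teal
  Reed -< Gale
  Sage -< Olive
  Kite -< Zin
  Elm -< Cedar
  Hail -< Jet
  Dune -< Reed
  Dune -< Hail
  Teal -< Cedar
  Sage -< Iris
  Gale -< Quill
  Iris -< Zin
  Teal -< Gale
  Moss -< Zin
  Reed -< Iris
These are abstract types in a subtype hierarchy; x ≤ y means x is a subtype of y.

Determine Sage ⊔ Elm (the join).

Common upper bounds of {Sage, Elm}: Jet, Moss, Olive, Zin.
The least among these is Olive.

Olive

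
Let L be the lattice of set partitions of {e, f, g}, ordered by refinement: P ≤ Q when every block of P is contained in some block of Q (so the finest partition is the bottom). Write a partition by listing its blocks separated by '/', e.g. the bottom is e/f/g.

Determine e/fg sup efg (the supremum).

efg

The join of e/fg and efg merges any blocks that overlap across the partitions, giving efg.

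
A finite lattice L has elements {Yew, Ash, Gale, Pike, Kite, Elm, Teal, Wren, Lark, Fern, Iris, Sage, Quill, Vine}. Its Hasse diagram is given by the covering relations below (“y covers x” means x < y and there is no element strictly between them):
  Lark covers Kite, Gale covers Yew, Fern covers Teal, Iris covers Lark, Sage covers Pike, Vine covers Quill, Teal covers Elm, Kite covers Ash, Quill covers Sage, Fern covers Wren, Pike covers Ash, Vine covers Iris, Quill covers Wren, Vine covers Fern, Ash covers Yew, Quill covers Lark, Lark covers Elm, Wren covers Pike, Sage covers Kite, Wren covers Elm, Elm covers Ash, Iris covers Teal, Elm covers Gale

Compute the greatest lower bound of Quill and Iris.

Common lower bounds of {Quill, Iris}: Ash, Elm, Gale, Kite, Lark, Yew.
The greatest among these is Lark.

Lark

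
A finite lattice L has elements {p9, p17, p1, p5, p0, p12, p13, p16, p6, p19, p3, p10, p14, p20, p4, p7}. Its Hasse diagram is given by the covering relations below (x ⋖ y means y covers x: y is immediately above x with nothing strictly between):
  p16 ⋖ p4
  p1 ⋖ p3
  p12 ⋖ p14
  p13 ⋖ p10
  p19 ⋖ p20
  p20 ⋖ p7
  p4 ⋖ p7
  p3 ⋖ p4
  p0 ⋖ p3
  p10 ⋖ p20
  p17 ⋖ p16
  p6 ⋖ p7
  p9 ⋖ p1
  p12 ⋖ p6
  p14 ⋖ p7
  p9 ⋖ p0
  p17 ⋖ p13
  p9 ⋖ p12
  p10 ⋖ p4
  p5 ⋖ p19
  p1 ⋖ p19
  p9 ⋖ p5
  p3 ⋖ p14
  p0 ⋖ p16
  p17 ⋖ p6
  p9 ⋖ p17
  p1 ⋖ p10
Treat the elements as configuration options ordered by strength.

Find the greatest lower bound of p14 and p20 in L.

Common lower bounds of {p14, p20}: p1, p9.
The greatest among these is p1.

p1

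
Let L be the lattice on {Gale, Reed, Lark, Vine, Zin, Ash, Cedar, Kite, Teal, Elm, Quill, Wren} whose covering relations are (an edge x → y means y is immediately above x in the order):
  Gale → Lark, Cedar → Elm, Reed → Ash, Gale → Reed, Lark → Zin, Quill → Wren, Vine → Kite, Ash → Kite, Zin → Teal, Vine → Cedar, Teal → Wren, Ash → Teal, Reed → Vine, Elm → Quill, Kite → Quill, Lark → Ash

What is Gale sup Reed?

Common upper bounds of {Gale, Reed}: Ash, Cedar, Elm, Kite, Quill, Reed, Teal, Vine, Wren.
The least among these is Reed.

Reed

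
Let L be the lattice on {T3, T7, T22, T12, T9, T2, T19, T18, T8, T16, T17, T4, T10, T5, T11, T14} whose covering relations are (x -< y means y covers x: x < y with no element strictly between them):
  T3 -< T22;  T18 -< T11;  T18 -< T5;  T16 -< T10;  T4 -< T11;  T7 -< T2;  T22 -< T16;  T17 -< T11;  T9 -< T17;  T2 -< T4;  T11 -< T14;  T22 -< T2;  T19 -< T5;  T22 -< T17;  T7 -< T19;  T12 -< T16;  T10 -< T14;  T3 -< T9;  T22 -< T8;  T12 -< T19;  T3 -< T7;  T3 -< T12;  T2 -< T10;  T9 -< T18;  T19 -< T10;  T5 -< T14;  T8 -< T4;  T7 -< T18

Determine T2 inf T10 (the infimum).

T2

Common lower bounds of {T2, T10}: T2, T22, T3, T7.
The greatest among these is T2.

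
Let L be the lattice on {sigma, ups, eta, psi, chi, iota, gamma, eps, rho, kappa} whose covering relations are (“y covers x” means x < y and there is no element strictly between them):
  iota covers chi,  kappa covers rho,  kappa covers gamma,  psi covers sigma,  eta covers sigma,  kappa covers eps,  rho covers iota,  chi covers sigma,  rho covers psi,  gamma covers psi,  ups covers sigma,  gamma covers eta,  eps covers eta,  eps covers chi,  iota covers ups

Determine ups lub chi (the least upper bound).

Common upper bounds of {ups, chi}: iota, kappa, rho.
The least among these is iota.

iota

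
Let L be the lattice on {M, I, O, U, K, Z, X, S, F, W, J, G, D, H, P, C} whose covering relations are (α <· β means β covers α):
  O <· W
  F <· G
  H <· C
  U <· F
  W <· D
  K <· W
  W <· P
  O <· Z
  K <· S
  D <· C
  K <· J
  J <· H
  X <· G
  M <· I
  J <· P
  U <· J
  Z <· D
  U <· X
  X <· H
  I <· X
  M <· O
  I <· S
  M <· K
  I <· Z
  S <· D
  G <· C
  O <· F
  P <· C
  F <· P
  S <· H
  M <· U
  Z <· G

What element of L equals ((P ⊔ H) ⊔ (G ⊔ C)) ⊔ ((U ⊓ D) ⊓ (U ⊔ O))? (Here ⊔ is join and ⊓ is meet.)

C

P ∨ H = C
G ∨ C = C
C ∨ C = C
U ∧ D = M
U ∨ O = F
M ∧ F = M
C ∨ M = C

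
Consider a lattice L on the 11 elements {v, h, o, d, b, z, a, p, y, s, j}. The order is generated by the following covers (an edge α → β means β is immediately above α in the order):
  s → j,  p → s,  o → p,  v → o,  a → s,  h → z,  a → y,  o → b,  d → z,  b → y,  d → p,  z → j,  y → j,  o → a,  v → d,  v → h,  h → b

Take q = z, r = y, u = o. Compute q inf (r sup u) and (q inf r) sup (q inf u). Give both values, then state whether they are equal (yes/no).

r sup u = y, so q inf (r sup u) = z inf y = h.
q inf r = h and q inf u = v, so (q inf r) sup (q inf u) = h sup v = h.
Equal: yes.

h; h; yes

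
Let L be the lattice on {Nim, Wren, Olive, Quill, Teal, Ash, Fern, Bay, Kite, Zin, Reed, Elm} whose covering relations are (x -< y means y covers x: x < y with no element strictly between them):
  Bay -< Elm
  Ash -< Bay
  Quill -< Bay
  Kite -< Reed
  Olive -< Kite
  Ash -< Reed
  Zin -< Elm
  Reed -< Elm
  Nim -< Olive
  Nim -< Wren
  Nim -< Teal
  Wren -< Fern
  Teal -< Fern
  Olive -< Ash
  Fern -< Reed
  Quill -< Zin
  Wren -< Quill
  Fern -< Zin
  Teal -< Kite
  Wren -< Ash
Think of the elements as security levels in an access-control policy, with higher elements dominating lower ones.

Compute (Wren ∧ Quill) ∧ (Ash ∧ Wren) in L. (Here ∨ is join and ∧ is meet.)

Wren ∧ Quill = Wren
Ash ∧ Wren = Wren
Wren ∧ Wren = Wren

Wren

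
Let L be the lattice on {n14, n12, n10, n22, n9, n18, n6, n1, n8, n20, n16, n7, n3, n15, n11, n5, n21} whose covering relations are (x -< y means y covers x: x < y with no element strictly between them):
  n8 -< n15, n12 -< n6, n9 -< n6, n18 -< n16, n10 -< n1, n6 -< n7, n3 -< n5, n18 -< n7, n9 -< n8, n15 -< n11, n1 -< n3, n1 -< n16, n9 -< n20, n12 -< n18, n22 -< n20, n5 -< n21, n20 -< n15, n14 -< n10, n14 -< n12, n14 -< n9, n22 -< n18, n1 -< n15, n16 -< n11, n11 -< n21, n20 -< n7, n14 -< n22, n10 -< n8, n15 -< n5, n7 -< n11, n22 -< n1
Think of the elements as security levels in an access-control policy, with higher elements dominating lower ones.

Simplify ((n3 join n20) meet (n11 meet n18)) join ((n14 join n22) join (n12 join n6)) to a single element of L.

n7

n3 ∨ n20 = n5
n11 ∧ n18 = n18
n5 ∧ n18 = n22
n14 ∨ n22 = n22
n12 ∨ n6 = n6
n22 ∨ n6 = n7
n22 ∨ n7 = n7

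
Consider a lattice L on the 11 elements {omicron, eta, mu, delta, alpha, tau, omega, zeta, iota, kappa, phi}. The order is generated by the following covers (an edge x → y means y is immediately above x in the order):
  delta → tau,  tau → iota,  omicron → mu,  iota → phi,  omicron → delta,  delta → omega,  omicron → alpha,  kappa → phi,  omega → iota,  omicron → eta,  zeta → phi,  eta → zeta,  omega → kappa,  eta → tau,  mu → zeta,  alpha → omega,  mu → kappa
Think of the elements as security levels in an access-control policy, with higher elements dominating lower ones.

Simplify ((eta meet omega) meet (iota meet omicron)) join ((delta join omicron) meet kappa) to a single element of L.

delta

eta ∧ omega = omicron
iota ∧ omicron = omicron
omicron ∧ omicron = omicron
delta ∨ omicron = delta
delta ∧ kappa = delta
omicron ∨ delta = delta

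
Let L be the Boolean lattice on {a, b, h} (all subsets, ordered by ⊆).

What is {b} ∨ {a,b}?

Common upper bounds of {{b}, {a,b}}: {a,b,h}, {a,b}.
The least among these is {a,b}.

{a,b}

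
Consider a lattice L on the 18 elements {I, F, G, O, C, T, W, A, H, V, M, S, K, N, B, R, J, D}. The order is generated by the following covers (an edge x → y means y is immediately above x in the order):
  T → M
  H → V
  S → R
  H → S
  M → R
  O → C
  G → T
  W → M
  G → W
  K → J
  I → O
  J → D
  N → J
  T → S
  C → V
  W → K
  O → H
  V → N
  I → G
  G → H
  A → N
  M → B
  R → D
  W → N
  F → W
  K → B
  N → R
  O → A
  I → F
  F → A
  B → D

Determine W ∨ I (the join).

Common upper bounds of {W, I}: B, D, J, K, M, N, R, W.
The least among these is W.

W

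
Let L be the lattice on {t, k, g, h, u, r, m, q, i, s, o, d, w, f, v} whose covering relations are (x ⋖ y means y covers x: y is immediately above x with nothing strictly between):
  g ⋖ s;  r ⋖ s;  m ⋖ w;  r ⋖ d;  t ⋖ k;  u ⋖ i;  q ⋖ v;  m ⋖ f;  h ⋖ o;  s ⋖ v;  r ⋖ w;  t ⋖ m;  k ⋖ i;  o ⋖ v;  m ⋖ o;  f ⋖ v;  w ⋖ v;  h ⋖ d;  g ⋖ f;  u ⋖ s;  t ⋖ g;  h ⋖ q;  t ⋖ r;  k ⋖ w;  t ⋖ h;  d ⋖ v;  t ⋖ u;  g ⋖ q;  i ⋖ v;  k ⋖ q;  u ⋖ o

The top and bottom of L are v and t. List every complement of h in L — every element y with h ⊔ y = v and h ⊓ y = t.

f, i, s, w

Need y with h ∨ y = v and h ∧ y = t.
Checking each element gives: f, i, s, w.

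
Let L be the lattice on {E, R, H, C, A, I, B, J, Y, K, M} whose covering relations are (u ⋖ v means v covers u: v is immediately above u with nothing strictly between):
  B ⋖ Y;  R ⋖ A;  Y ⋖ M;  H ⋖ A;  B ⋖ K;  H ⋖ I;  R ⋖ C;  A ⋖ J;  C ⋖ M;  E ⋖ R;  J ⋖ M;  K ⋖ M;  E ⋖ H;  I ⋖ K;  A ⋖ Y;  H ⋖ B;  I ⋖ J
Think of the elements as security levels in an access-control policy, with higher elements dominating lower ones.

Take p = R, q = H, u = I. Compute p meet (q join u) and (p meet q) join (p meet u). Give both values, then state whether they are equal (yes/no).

E; E; yes

q join u = I, so p meet (q join u) = R meet I = E.
p meet q = E and p meet u = E, so (p meet q) join (p meet u) = E join E = E.
Equal: yes.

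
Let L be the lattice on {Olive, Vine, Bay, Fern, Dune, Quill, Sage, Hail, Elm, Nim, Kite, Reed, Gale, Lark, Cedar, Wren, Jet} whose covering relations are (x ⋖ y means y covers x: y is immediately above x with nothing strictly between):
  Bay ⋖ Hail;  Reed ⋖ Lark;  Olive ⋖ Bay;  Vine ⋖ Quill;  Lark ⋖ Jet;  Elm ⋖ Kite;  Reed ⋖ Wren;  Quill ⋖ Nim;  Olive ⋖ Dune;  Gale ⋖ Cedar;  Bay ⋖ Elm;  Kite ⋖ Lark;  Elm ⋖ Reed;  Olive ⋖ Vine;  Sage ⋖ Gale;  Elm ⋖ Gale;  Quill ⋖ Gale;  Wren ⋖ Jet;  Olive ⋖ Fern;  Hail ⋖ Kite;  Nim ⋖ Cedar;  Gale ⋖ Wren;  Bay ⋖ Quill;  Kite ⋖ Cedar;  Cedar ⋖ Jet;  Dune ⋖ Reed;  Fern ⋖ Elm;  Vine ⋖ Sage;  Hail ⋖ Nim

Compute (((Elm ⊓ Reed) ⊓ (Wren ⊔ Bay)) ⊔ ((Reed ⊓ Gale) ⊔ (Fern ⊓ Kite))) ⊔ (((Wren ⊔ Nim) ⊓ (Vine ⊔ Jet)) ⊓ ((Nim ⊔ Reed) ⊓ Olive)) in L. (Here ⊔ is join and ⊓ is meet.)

Elm

Elm ∧ Reed = Elm
Wren ∨ Bay = Wren
Elm ∧ Wren = Elm
Reed ∧ Gale = Elm
Fern ∧ Kite = Fern
Elm ∨ Fern = Elm
Elm ∨ Elm = Elm
Wren ∨ Nim = Jet
Vine ∨ Jet = Jet
Jet ∧ Jet = Jet
Nim ∨ Reed = Jet
Jet ∧ Olive = Olive
Jet ∧ Olive = Olive
Elm ∨ Olive = Elm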